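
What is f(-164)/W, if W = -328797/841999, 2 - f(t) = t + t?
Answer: -92619890/109599 ≈ -845.08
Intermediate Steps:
f(t) = 2 - 2*t (f(t) = 2 - (t + t) = 2 - 2*t)
W = -328797/841999 ≈ -0.39050
f(-164)/W = (2 - 2*(-164))/(-328797/841999) = (2 + 328)*(-841999/328797) = 330*(-841999/328797) = -92619890/109599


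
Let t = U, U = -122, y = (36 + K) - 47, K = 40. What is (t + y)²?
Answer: 8649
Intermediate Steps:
y = 29 (y = (36 + 40) - 47 = 76 - 47 = 29)
t = -122
(t + y)² = (-122 + 29)² = (-93)² = 8649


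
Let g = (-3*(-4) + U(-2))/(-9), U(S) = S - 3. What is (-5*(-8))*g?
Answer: -280/9 ≈ -31.111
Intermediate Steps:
U(S) = -3 + S
g = -7/9 (g = (-3*(-4) + (-3 - 2))/(-9) = (12 - 5)*(-⅑) = 7*(-⅑) = -7/9 ≈ -0.77778)
(-5*(-8))*g = -5*(-8)*(-7/9) = 40*(-7/9) = -280/9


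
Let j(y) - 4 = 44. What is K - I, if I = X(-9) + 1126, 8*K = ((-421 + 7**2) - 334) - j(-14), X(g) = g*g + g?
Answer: -5169/4 ≈ -1292.3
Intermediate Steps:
j(y) = 48 (j(y) = 4 + 44 = 48)
X(g) = g + g**2 (X(g) = g**2 + g = g + g**2)
K = -377/4 (K = (((-421 + 7**2) - 334) - 1*48)/8 = (((-421 + 49) - 334) - 48)/8 = ((-372 - 334) - 48)/8 = (-706 - 48)/8 = (1/8)*(-754) = -377/4 ≈ -94.250)
I = 1198 (I = -9*(1 - 9) + 1126 = -9*(-8) + 1126 = 72 + 1126 = 1198)
K - I = -377/4 - 1*1198 = -377/4 - 1198 = -5169/4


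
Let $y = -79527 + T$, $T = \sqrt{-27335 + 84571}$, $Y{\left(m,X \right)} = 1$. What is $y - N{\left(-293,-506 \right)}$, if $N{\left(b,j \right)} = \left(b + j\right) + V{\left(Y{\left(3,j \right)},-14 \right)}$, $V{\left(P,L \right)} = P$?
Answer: $-78729 + 2 \sqrt{14309} \approx -78490.0$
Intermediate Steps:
$T = 2 \sqrt{14309}$ ($T = \sqrt{57236} = 2 \sqrt{14309} \approx 239.24$)
$y = -79527 + 2 \sqrt{14309} \approx -79288.0$
$N{\left(b,j \right)} = 1 + b + j$ ($N{\left(b,j \right)} = \left(b + j\right) + 1 = 1 + b + j$)
$y - N{\left(-293,-506 \right)} = \left(-79527 + 2 \sqrt{14309}\right) - \left(1 - 293 - 506\right) = \left(-79527 + 2 \sqrt{14309}\right) - -798 = \left(-79527 + 2 \sqrt{14309}\right) + 798 = -78729 + 2 \sqrt{14309}$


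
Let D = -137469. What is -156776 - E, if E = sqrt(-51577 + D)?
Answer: -156776 - I*sqrt(189046) ≈ -1.5678e+5 - 434.79*I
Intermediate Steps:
E = I*sqrt(189046) (E = sqrt(-51577 - 137469) = sqrt(-189046) = I*sqrt(189046) ≈ 434.79*I)
-156776 - E = -156776 - I*sqrt(189046)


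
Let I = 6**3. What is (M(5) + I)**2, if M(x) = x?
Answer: 48841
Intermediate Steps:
I = 216
(M(5) + I)**2 = (5 + 216)**2 = 221**2 = 48841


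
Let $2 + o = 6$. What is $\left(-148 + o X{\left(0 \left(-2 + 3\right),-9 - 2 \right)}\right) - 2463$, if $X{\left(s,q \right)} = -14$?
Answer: $-2667$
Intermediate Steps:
$o = 4$ ($o = -2 + 6 = 4$)
$\left(-148 + o X{\left(0 \left(-2 + 3\right),-9 - 2 \right)}\right) - 2463 = \left(-148 + 4 \left(-14\right)\right) - 2463 = \left(-148 - 56\right) - 2463 = -204 - 2463 = -2667$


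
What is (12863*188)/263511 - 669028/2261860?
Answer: 69650436007/7842434085 ≈ 8.8812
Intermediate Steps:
(12863*188)/263511 - 669028/2261860 = 2418244*(1/263511) - 669028*1/2261860 = 127276/13869 - 167257/565465 = 69650436007/7842434085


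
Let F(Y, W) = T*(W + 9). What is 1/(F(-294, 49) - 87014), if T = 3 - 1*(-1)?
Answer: -1/86782 ≈ -1.1523e-5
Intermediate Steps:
T = 4 (T = 3 + 1 = 4)
F(Y, W) = 36 + 4*W (F(Y, W) = 4*(W + 9) = 4*(9 + W) = 36 + 4*W)
1/(F(-294, 49) - 87014) = 1/((36 + 4*49) - 87014) = 1/((36 + 196) - 87014) = 1/(232 - 87014) = 1/(-86782) = -1/86782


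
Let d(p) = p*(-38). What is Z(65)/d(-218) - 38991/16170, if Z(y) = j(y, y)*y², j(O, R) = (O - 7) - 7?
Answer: 526871551/22325380 ≈ 23.600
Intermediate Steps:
j(O, R) = -14 + O (j(O, R) = (-7 + O) - 7 = -14 + O)
d(p) = -38*p
Z(y) = y²*(-14 + y) (Z(y) = (-14 + y)*y² = y²*(-14 + y))
Z(65)/d(-218) - 38991/16170 = (65²*(-14 + 65))/((-38*(-218))) - 38991/16170 = (4225*51)/8284 - 38991*1/16170 = 215475*(1/8284) - 12997/5390 = 215475/8284 - 12997/5390 = 526871551/22325380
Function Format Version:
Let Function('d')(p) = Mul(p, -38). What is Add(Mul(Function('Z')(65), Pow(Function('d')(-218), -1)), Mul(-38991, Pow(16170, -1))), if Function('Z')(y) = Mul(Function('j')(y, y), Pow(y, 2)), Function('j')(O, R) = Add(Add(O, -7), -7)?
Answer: Rational(526871551, 22325380) ≈ 23.600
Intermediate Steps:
Function('j')(O, R) = Add(-14, O) (Function('j')(O, R) = Add(Add(-7, O), -7) = Add(-14, O))
Function('d')(p) = Mul(-38, p)
Function('Z')(y) = Mul(Pow(y, 2), Add(-14, y)) (Function('Z')(y) = Mul(Add(-14, y), Pow(y, 2)) = Mul(Pow(y, 2), Add(-14, y)))
Add(Mul(Function('Z')(65), Pow(Function('d')(-218), -1)), Mul(-38991, Pow(16170, -1))) = Add(Mul(Mul(Pow(65, 2), Add(-14, 65)), Pow(Mul(-38, -218), -1)), Mul(-38991, Pow(16170, -1))) = Add(Mul(Mul(4225, 51), Pow(8284, -1)), Mul(-38991, Rational(1, 16170))) = Add(Mul(215475, Rational(1, 8284)), Rational(-12997, 5390)) = Add(Rational(215475, 8284), Rational(-12997, 5390)) = Rational(526871551, 22325380)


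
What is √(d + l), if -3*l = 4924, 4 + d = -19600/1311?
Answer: 6*I*√8807298/437 ≈ 40.747*I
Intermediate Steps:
d = -24844/1311 (d = -4 - 19600/1311 = -24844/1311 ≈ -18.950)
l = -4924/3 (l = -⅓*4924 = -4924/3 ≈ -1641.3)
√(d + l) = √(-24844/1311 - 4924/3) = √(-725544/437) = 6*I*√8807298/437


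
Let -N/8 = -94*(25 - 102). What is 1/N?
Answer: -1/57904 ≈ -1.7270e-5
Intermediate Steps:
N = -57904 (N = -(-752)*(25 - 102) = -(-752)*(-77) = -8*7238 = -57904)
1/N = 1/(-57904) = -1/57904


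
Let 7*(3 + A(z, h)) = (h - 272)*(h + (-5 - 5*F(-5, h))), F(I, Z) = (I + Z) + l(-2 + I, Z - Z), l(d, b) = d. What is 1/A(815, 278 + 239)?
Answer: -1/70458 ≈ -1.4193e-5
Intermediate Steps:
F(I, Z) = -2 + Z + 2*I (F(I, Z) = (I + Z) + (-2 + I) = -2 + Z + 2*I)
A(z, h) = -3 + (-272 + h)*(55 - 4*h)/7 (A(z, h) = -3 + ((h - 272)*(h + (-5 - 5*(-2 + h + 2*(-5)))))/7 = -3 + ((-272 + h)*(h + (-5 - 5*(-2 + h - 10))))/7 = -3 + ((-272 + h)*(h + (-5 - 5*(-12 + h))))/7 = -3 + ((-272 + h)*(h + (-5 + (60 - 5*h))))/7 = -3 + ((-272 + h)*(h + (55 - 5*h)))/7 = -3 + ((-272 + h)*(55 - 4*h))/7 = -3 + (-272 + h)*(55 - 4*h)/7)
1/A(815, 278 + 239) = 1/(-14981/7 - 4*(278 + 239)²/7 + 1143*(278 + 239)/7) = 1/(-14981/7 - 4/7*517² + (1143/7)*517) = 1/(-14981/7 - 4/7*267289 + 590931/7) = 1/(-14981/7 - 1069156/7 + 590931/7) = 1/(-70458) = -1/70458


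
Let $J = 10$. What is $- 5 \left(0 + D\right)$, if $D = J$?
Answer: $-50$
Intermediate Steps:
$D = 10$
$- 5 \left(0 + D\right) = - 5 \left(0 + 10\right) = \left(-5\right) 10 = -50$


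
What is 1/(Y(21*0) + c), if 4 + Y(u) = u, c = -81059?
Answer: -1/81063 ≈ -1.2336e-5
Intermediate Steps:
Y(u) = -4 + u
1/(Y(21*0) + c) = 1/((-4 + 21*0) - 81059) = 1/((-4 + 0) - 81059) = 1/(-4 - 81059) = 1/(-81063) = -1/81063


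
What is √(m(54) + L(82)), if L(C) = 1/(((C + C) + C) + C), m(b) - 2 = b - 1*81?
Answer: 3*I*√74702/164 ≈ 4.9997*I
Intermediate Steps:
m(b) = -79 + b (m(b) = 2 + (b - 1*81) = 2 + (b - 81) = 2 + (-81 + b) = -79 + b)
L(C) = 1/(4*C) (L(C) = 1/((2*C + C) + C) = 1/(3*C + C) = 1/(4*C))
√(m(54) + L(82)) = √((-79 + 54) + (¼)/82) = √(-25 + (¼)*(1/82)) = √(-25 + 1/328) = √(-8199/328) = 3*I*√74702/164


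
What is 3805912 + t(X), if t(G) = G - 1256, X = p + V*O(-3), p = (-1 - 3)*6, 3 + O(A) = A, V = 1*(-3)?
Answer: 3804650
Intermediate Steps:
V = -3
O(A) = -3 + A
p = -24 (p = -4*6 = -24)
X = -6 (X = -24 - 3*(-3 - 3) = -24 - 3*(-6) = -24 + 18 = -6)
t(G) = -1256 + G
3805912 + t(X) = 3805912 + (-1256 - 6) = 3805912 - 1262 = 3804650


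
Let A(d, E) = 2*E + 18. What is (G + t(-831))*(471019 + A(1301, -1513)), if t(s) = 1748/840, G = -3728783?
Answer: -366473202207923/210 ≈ -1.7451e+12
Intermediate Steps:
A(d, E) = 18 + 2*E
t(s) = 437/210 (t(s) = 1748*(1/840) = 437/210)
(G + t(-831))*(471019 + A(1301, -1513)) = (-3728783 + 437/210)*(471019 + (18 + 2*(-1513))) = -783043993*(471019 + (18 - 3026))/210 = -783043993*(471019 - 3008)/210 = -783043993/210*468011 = -366473202207923/210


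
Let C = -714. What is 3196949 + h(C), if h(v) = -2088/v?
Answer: 380437279/119 ≈ 3.1970e+6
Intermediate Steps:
3196949 + h(C) = 3196949 - 2088/(-714) = 3196949 - 2088*(-1/714) = 3196949 + 348/119 = 380437279/119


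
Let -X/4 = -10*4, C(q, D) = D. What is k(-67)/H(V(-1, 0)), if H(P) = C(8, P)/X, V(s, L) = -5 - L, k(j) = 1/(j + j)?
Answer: 16/67 ≈ 0.23881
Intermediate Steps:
k(j) = 1/(2*j)
X = 160 (X = -(-40)*4 = -4*(-40) = 160)
H(P) = P/160
k(-67)/H(V(-1, 0)) = ((1/2)/(-67))/(((-5 - 1*0)/160)) = ((1/2)*(-1/67))/(((-5 + 0)/160)) = -1/(134*((1/160)*(-5))) = -1/(134*(-1/32)) = -1/134*(-32) = 16/67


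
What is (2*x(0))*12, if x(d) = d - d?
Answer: 0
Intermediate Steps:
x(d) = 0
(2*x(0))*12 = (2*0)*12 = 0*12 = 0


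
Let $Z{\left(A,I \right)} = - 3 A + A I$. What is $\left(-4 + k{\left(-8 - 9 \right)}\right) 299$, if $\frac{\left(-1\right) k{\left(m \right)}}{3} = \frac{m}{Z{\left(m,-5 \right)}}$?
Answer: $- \frac{8671}{8} \approx -1083.9$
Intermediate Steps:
$k{\left(m \right)} = \frac{3}{8}$ ($k{\left(m \right)} = - 3 \frac{m}{m \left(-3 - 5\right)} = - 3 \frac{m}{m \left(-8\right)} = - 3 \frac{m}{\left(-8\right) m} = - 3 m \left(- \frac{1}{8 m}\right) = \left(-3\right) \left(- \frac{1}{8}\right) = \frac{3}{8}$)
$\left(-4 + k{\left(-8 - 9 \right)}\right) 299 = \left(-4 + \frac{3}{8}\right) 299 = \left(- \frac{29}{8}\right) 299 = - \frac{8671}{8}$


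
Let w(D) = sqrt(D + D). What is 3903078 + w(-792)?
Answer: 3903078 + 12*I*sqrt(11) ≈ 3.9031e+6 + 39.799*I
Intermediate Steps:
w(D) = sqrt(2)*sqrt(D) (w(D) = sqrt(2*D) = sqrt(2)*sqrt(D))
3903078 + w(-792) = 3903078 + sqrt(2)*sqrt(-792) = 3903078 + sqrt(2)*(6*I*sqrt(22)) = 3903078 + 12*I*sqrt(11)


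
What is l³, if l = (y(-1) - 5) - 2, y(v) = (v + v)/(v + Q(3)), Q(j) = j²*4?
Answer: -15069223/42875 ≈ -351.47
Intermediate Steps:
Q(j) = 4*j²
y(v) = 2*v/(36 + v) (y(v) = (v + v)/(v + 4*3²) = (2*v)/(v + 4*9) = (2*v)/(v + 36) = (2*v)/(36 + v) = 2*v/(36 + v))
l = -247/35 (l = (2*(-1)/(36 - 1) - 5) - 2 = (2*(-1)/35 - 5) - 2 = (2*(-1)*(1/35) - 5) - 2 = (-2/35 - 5) - 2 = -177/35 - 2 = -247/35 ≈ -7.0571)
l³ = (-247/35)³ = -15069223/42875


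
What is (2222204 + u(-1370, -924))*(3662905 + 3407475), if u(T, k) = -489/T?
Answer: 2152520606041822/137 ≈ 1.5712e+13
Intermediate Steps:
(2222204 + u(-1370, -924))*(3662905 + 3407475) = (2222204 - 489/(-1370))*(3662905 + 3407475) = (2222204 - 489*(-1/1370))*7070380 = (2222204 + 489/1370)*7070380 = (3044419969/1370)*7070380 = 2152520606041822/137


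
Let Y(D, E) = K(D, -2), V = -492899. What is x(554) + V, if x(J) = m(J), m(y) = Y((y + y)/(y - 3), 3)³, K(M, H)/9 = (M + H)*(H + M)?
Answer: -13793279294960076009875/27983987175790801 ≈ -4.9290e+5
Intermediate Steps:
K(M, H) = 9*(H + M)² (K(M, H) = 9*((M + H)*(H + M)) = 9*((H + M)*(H + M)) = 9*(H + M)²)
Y(D, E) = 9*(-2 + D)²
m(y) = 729*(-2 + 2*y/(-3 + y))⁶ (m(y) = (9*(-2 + (y + y)/(y - 3))²)³ = (9*(-2 + (2*y)/(-3 + y))²)³ = (9*(-2 + 2*y/(-3 + y))²)³ = 729*(-2 + 2*y/(-3 + y))⁶)
x(J) = 34012224/(-3 + J)⁶
x(554) + V = 34012224/(-3 + 554)⁶ - 492899 = 34012224/551⁶ - 492899 = 34012224*(1/27983987175790801) - 492899 = 34012224/27983987175790801 - 492899 = -13793279294960076009875/27983987175790801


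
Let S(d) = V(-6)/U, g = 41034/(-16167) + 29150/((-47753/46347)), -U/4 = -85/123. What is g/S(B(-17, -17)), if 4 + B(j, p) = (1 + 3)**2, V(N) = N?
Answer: 80813243840/6199569 ≈ 13035.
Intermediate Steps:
U = 340/123 (U = -(-340)/123 = -4*(-85/123) = 340/123 ≈ 2.7642)
B(j, p) = 12 (B(j, p) = -4 + (1 + 3)**2 = -4 + 4**2 = -4 + 16 = 12)
g = -8081324384/285617 (g = 41034*(-1/16167) + 29150/((-47753*1/46347)) = -13678/5389 + 29150/(-47753/46347) = -13678/5389 + 29150*(-46347/47753) = -13678/5389 - 25490850/901 = -8081324384/285617 ≈ -28294.)
S(d) = -369/170 (S(d) = -6/340/123 = -6*123/340 = -369/170)
g/S(B(-17, -17)) = -8081324384/(285617*(-369/170)) = -8081324384/285617*(-170/369) = 80813243840/6199569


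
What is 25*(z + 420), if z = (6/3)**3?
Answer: 10700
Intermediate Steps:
z = 8 (z = (6*(1/3))**3 = 2**3 = 8)
25*(z + 420) = 25*(8 + 420) = 25*428 = 10700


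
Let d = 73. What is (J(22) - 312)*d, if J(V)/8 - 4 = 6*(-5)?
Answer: -37960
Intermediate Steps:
J(V) = -208 (J(V) = 32 + 8*(6*(-5)) = 32 + 8*(-30) = 32 - 240 = -208)
(J(22) - 312)*d = (-208 - 312)*73 = -520*73 = -37960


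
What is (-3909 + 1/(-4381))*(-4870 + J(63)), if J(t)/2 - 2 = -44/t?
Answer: 5251413943180/276003 ≈ 1.9027e+7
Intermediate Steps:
J(t) = 4 - 88/t (J(t) = 4 + 2*(-44/t) = 4 - 88/t)
(-3909 + 1/(-4381))*(-4870 + J(63)) = (-3909 + 1/(-4381))*(-4870 + (4 - 88/63)) = (-3909 - 1/4381)*(-4870 + (4 - 88*1/63)) = -17125330*(-4870 + (4 - 88/63))/4381 = -17125330*(-4870 + 164/63)/4381 = -17125330/4381*(-306646/63) = 5251413943180/276003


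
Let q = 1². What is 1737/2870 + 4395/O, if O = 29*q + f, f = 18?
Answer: 12695289/134890 ≈ 94.116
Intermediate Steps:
q = 1
O = 47 (O = 29*1 + 18 = 29 + 18 = 47)
1737/2870 + 4395/O = 1737/2870 + 4395/47 = 12695289/134890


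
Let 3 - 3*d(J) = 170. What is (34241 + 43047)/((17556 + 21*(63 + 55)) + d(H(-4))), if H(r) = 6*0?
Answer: 231864/59935 ≈ 3.8686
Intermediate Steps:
H(r) = 0
d(J) = -167/3 (d(J) = 1 - ⅓*170 = 1 - 170/3 = -167/3)
(34241 + 43047)/((17556 + 21*(63 + 55)) + d(H(-4))) = (34241 + 43047)/((17556 + 21*(63 + 55)) - 167/3) = 77288/((17556 + 21*118) - 167/3) = 77288/((17556 + 2478) - 167/3) = 77288/(20034 - 167/3) = 77288/(59935/3) = 77288*(3/59935) = 231864/59935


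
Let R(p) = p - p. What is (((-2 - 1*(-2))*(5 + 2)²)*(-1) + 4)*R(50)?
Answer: 0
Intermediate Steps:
R(p) = 0
(((-2 - 1*(-2))*(5 + 2)²)*(-1) + 4)*R(50) = (((-2 - 1*(-2))*(5 + 2)²)*(-1) + 4)*0 = (((-2 + 2)*7²)*(-1) + 4)*0 = ((0*49)*(-1) + 4)*0 = (0*(-1) + 4)*0 = (0 + 4)*0 = 4*0 = 0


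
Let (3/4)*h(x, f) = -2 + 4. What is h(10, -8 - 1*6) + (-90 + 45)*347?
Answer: -46837/3 ≈ -15612.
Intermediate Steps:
h(x, f) = 8/3 (h(x, f) = 4*(-2 + 4)/3 = (4/3)*2 = 8/3)
h(10, -8 - 1*6) + (-90 + 45)*347 = 8/3 + (-90 + 45)*347 = 8/3 - 45*347 = 8/3 - 15615 = -46837/3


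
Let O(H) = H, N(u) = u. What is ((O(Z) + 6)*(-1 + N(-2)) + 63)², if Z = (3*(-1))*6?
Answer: 9801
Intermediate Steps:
Z = -18 (Z = -3*6 = -18)
((O(Z) + 6)*(-1 + N(-2)) + 63)² = ((-18 + 6)*(-1 - 2) + 63)² = (-12*(-3) + 63)² = (36 + 63)² = 99² = 9801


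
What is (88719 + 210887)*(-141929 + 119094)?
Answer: -6841503010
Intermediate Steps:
(88719 + 210887)*(-141929 + 119094) = 299606*(-22835) = -6841503010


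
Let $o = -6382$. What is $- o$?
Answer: $6382$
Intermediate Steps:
$- o = \left(-1\right) \left(-6382\right) = 6382$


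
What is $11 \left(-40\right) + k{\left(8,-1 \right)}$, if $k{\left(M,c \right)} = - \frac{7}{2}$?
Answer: $- \frac{887}{2} \approx -443.5$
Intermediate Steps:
$k{\left(M,c \right)} = - \frac{7}{2}$ ($k{\left(M,c \right)} = \left(-7\right) \frac{1}{2} = - \frac{7}{2}$)
$11 \left(-40\right) + k{\left(8,-1 \right)} = 11 \left(-40\right) - \frac{7}{2} = -440 - \frac{7}{2} = - \frac{887}{2}$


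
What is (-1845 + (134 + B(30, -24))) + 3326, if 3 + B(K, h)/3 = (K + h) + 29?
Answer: 1711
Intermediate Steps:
B(K, h) = 78 + 3*K + 3*h (B(K, h) = -9 + 3*((K + h) + 29) = -9 + 3*(29 + K + h) = -9 + (87 + 3*K + 3*h) = 78 + 3*K + 3*h)
(-1845 + (134 + B(30, -24))) + 3326 = (-1845 + (134 + (78 + 3*30 + 3*(-24)))) + 3326 = (-1845 + (134 + (78 + 90 - 72))) + 3326 = (-1845 + (134 + 96)) + 3326 = (-1845 + 230) + 3326 = -1615 + 3326 = 1711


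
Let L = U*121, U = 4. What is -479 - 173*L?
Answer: -84211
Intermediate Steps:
L = 484 (L = 4*121 = 484)
-479 - 173*L = -479 - 173*484 = -479 - 83732 = -84211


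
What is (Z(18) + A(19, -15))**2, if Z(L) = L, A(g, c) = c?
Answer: 9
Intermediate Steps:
(Z(18) + A(19, -15))**2 = (18 - 15)**2 = 3**2 = 9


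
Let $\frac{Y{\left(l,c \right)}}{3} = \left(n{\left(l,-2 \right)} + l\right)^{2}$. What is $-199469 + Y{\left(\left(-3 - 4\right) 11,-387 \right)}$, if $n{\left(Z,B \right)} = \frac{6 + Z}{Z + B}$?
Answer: $- \frac{1136453597}{6241} \approx -1.8209 \cdot 10^{5}$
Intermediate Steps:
$n{\left(Z,B \right)} = \frac{6 + Z}{B + Z}$
$Y{\left(l,c \right)} = 3 \left(l + \frac{6 + l}{-2 + l}\right)^{2}$ ($Y{\left(l,c \right)} = 3 \left(\frac{6 + l}{-2 + l} + l\right)^{2} = 3 \left(l + \frac{6 + l}{-2 + l}\right)^{2}$)
$-199469 + Y{\left(\left(-3 - 4\right) 11,-387 \right)} = -199469 + \frac{3 \left(6 + \left(\left(-3 - 4\right) 11\right)^{2} - \left(-3 - 4\right) 11\right)^{2}}{\left(-2 + \left(-3 - 4\right) 11\right)^{2}} = -199469 + \frac{3 \left(6 + \left(\left(-7\right) 11\right)^{2} - \left(-7\right) 11\right)^{2}}{\left(-2 - 77\right)^{2}} = -199469 + \frac{3 \left(6 + \left(-77\right)^{2} - -77\right)^{2}}{\left(-2 - 77\right)^{2}} = -199469 + \frac{3 \left(6 + 5929 + 77\right)^{2}}{6241} = -199469 + 3 \cdot \frac{1}{6241} \cdot 6012^{2} = -199469 + 3 \cdot \frac{1}{6241} \cdot 36144144 = -199469 + \frac{108432432}{6241} = - \frac{1136453597}{6241}$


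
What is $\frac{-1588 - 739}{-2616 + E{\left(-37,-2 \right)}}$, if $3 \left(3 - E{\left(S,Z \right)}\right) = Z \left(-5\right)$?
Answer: $\frac{6981}{7849} \approx 0.88941$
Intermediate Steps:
$E{\left(S,Z \right)} = 3 + \frac{5 Z}{3}$ ($E{\left(S,Z \right)} = 3 - \frac{Z \left(-5\right)}{3} = 3 - \frac{\left(-5\right) Z}{3} = 3 + \frac{5 Z}{3}$)
$\frac{-1588 - 739}{-2616 + E{\left(-37,-2 \right)}} = \frac{-1588 - 739}{-2616 + \left(3 + \frac{5}{3} \left(-2\right)\right)} = - \frac{2327}{-2616 + \left(3 - \frac{10}{3}\right)} = - \frac{2327}{-2616 - \frac{1}{3}} = - \frac{2327}{- \frac{7849}{3}} = \left(-2327\right) \left(- \frac{3}{7849}\right) = \frac{6981}{7849}$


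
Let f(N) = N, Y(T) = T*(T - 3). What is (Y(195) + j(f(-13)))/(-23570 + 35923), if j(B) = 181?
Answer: 37621/12353 ≈ 3.0455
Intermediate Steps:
Y(T) = T*(-3 + T)
(Y(195) + j(f(-13)))/(-23570 + 35923) = (195*(-3 + 195) + 181)/(-23570 + 35923) = (195*192 + 181)/12353 = (37440 + 181)*(1/12353) = 37621*(1/12353) = 37621/12353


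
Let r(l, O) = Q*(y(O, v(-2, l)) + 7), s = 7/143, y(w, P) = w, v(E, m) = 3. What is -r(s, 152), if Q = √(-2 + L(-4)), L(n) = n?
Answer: -159*I*√6 ≈ -389.47*I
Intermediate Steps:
Q = I*√6 (Q = √(-2 - 4) = √(-6) = I*√6 ≈ 2.4495*I)
s = 7/143 (s = 7*(1/143) = 7/143 ≈ 0.048951)
r(l, O) = I*√6*(7 + O) (r(l, O) = (I*√6)*(O + 7) = (I*√6)*(7 + O) = I*√6*(7 + O))
-r(s, 152) = -I*√6*(7 + 152) = -I*√6*159 = -159*I*√6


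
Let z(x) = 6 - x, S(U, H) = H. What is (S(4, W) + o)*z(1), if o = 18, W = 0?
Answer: 90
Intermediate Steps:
(S(4, W) + o)*z(1) = (0 + 18)*(6 - 1*1) = 18*(6 - 1) = 18*5 = 90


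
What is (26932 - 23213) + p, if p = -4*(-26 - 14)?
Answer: 3879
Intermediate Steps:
p = 160 (p = -4*(-40) = 160)
(26932 - 23213) + p = (26932 - 23213) + 160 = 3719 + 160 = 3879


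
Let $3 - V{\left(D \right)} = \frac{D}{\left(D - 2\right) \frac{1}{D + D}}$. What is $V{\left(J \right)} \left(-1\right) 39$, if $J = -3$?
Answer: $- \frac{1287}{5} \approx -257.4$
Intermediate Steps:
$V{\left(D \right)} = 3 - \frac{2 D^{2}}{-2 + D}$ ($V{\left(D \right)} = 3 - \frac{D}{\left(D - 2\right) \frac{1}{D + D}} = 3 - \frac{D}{\left(-2 + D\right) \frac{1}{2 D}} = 3 - \frac{D}{\frac{1}{2} \frac{1}{D} \left(-2 + D\right)} = 3 - D \frac{2 D}{-2 + D} = 3 - \frac{2 D^{2}}{-2 + D}$)
$V{\left(J \right)} \left(-1\right) 39 = \frac{-6 - 2 \left(-3\right)^{2} + 3 \left(-3\right)}{-2 - 3} \left(-1\right) 39 = \frac{-6 - 18 - 9}{-5} \left(-1\right) 39 = - \frac{-6 - 18 - 9}{5} \left(-1\right) 39 = \left(- \frac{1}{5}\right) \left(-33\right) \left(-1\right) 39 = \frac{33}{5} \left(-1\right) 39 = \left(- \frac{33}{5}\right) 39 = - \frac{1287}{5}$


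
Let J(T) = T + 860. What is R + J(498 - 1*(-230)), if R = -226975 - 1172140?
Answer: -1397527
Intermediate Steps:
J(T) = 860 + T
R = -1399115
R + J(498 - 1*(-230)) = -1399115 + (860 + (498 - 1*(-230))) = -1399115 + (860 + (498 + 230)) = -1399115 + (860 + 728) = -1399115 + 1588 = -1397527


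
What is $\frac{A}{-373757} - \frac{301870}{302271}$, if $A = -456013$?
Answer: $\frac{25013479933}{112975902147} \approx 0.22141$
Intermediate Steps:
$\frac{A}{-373757} - \frac{301870}{302271} = - \frac{456013}{-373757} - \frac{301870}{302271} = \left(-456013\right) \left(- \frac{1}{373757}\right) - \frac{301870}{302271} = \frac{456013}{373757} - \frac{301870}{302271} = \frac{25013479933}{112975902147}$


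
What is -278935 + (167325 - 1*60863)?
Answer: -172473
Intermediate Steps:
-278935 + (167325 - 1*60863) = -278935 + (167325 - 60863) = -278935 + 106462 = -172473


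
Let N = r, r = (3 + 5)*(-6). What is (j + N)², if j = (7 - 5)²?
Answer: 1936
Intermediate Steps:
r = -48 (r = 8*(-6) = -48)
j = 4 (j = 2² = 4)
N = -48
(j + N)² = (4 - 48)² = (-44)² = 1936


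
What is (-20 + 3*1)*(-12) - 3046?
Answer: -2842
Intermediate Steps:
(-20 + 3*1)*(-12) - 3046 = (-20 + 3)*(-12) - 3046 = -17*(-12) - 3046 = 204 - 3046 = -2842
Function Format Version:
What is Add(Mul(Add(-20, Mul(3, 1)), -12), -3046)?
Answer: -2842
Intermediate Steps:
Add(Mul(Add(-20, Mul(3, 1)), -12), -3046) = Add(Mul(Add(-20, 3), -12), -3046) = Add(Mul(-17, -12), -3046) = Add(204, -3046) = -2842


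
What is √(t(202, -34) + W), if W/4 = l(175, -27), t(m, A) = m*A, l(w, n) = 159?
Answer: 2*I*√1558 ≈ 78.943*I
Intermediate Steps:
t(m, A) = A*m
W = 636 (W = 4*159 = 636)
√(t(202, -34) + W) = √(-34*202 + 636) = √(-6868 + 636) = √(-6232) = 2*I*√1558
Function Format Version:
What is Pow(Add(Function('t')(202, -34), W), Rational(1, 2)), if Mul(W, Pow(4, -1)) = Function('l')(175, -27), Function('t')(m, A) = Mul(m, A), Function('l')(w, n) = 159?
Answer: Mul(2, I, Pow(1558, Rational(1, 2))) ≈ Mul(78.943, I)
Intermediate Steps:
Function('t')(m, A) = Mul(A, m)
W = 636 (W = Mul(4, 159) = 636)
Pow(Add(Function('t')(202, -34), W), Rational(1, 2)) = Pow(Add(Mul(-34, 202), 636), Rational(1, 2)) = Pow(Add(-6868, 636), Rational(1, 2)) = Pow(-6232, Rational(1, 2)) = Mul(2, I, Pow(1558, Rational(1, 2)))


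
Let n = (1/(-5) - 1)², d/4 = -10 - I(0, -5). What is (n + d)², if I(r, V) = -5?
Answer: 215296/625 ≈ 344.47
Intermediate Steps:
d = -20 (d = 4*(-10 - 1*(-5)) = 4*(-10 + 5) = 4*(-5) = -20)
n = 36/25 (n = (-⅕ - 1)² = (-6/5)² = 36/25 ≈ 1.4400)
(n + d)² = (36/25 - 20)² = (-464/25)² = 215296/625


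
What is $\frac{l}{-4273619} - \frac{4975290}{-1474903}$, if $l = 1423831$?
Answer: $\frac{19162481261117}{6303173483957} \approx 3.0401$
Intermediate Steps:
$\frac{l}{-4273619} - \frac{4975290}{-1474903} = \frac{1423831}{-4273619} - \frac{4975290}{-1474903} = 1423831 \left(- \frac{1}{4273619}\right) - - \frac{4975290}{1474903} = - \frac{1423831}{4273619} + \frac{4975290}{1474903} = \frac{19162481261117}{6303173483957}$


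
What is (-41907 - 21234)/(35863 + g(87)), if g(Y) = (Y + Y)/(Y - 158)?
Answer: -4483011/2546099 ≈ -1.7607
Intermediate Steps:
g(Y) = 2*Y/(-158 + Y) (g(Y) = (2*Y)/(-158 + Y) = 2*Y/(-158 + Y))
(-41907 - 21234)/(35863 + g(87)) = (-41907 - 21234)/(35863 + 2*87/(-158 + 87)) = -63141/(35863 + 2*87/(-71)) = -63141/(35863 + 2*87*(-1/71)) = -63141/(35863 - 174/71) = -63141/2546099/71 = -63141*71/2546099 = -4483011/2546099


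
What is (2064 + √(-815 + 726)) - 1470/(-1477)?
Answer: 435714/211 + I*√89 ≈ 2065.0 + 9.434*I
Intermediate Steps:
(2064 + √(-815 + 726)) - 1470/(-1477) = (2064 + √(-89)) - 1470*(-1/1477) = (2064 + I*√89) + 210/211 = 435714/211 + I*√89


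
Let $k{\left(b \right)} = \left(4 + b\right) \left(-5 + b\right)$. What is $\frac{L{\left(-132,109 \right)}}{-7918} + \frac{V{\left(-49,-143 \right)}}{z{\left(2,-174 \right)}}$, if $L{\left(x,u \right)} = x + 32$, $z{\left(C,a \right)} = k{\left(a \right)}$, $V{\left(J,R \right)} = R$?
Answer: $\frac{955363}{120472370} \approx 0.0079301$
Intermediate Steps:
$k{\left(b \right)} = \left(-5 + b\right) \left(4 + b\right)$
$z{\left(C,a \right)} = -20 + a^{2} - a$
$L{\left(x,u \right)} = 32 + x$
$\frac{L{\left(-132,109 \right)}}{-7918} + \frac{V{\left(-49,-143 \right)}}{z{\left(2,-174 \right)}} = \frac{32 - 132}{-7918} - \frac{143}{-20 + \left(-174\right)^{2} - -174} = \left(-100\right) \left(- \frac{1}{7918}\right) - \frac{143}{-20 + 30276 + 174} = \frac{50}{3959} - \frac{143}{30430} = \frac{955363}{120472370}$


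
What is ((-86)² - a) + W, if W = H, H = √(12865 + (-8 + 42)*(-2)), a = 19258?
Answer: -11862 + √12797 ≈ -11749.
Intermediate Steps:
H = √12797 (H = √(12865 + 34*(-2)) = √(12865 - 68) = √12797 ≈ 113.12)
W = √12797 ≈ 113.12
((-86)² - a) + W = ((-86)² - 1*19258) + √12797 = (7396 - 19258) + √12797 = -11862 + √12797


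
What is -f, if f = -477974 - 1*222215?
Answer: 700189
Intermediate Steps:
f = -700189 (f = -477974 - 222215 = -700189)
-f = -1*(-700189) = 700189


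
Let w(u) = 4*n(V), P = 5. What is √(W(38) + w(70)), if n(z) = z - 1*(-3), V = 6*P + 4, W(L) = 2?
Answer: 5*√6 ≈ 12.247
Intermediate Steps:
V = 34 (V = 6*5 + 4 = 30 + 4 = 34)
n(z) = 3 + z (n(z) = z + 3 = 3 + z)
w(u) = 148 (w(u) = 4*(3 + 34) = 4*37 = 148)
√(W(38) + w(70)) = √(2 + 148) = √150 = 5*√6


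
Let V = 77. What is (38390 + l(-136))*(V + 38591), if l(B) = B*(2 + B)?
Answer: 2189150152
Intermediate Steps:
(38390 + l(-136))*(V + 38591) = (38390 - 136*(2 - 136))*(77 + 38591) = (38390 - 136*(-134))*38668 = (38390 + 18224)*38668 = 56614*38668 = 2189150152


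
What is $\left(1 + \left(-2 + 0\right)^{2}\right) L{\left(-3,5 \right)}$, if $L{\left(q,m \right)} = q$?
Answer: $-15$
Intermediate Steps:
$\left(1 + \left(-2 + 0\right)^{2}\right) L{\left(-3,5 \right)} = \left(1 + \left(-2 + 0\right)^{2}\right) \left(-3\right) = \left(1 + \left(-2\right)^{2}\right) \left(-3\right) = \left(1 + 4\right) \left(-3\right) = 5 \left(-3\right) = -15$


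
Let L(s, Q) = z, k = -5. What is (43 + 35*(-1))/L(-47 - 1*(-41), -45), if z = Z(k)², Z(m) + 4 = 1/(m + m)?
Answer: 800/1681 ≈ 0.47591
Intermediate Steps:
Z(m) = -4 + 1/(2*m) (Z(m) = -4 + 1/(m + m) = -4 + 1/(2*m))
z = 1681/100 (z = (-4 + (½)/(-5))² = (-4 + (½)*(-⅕))² = (-4 - ⅒)² = (-41/10)² = 1681/100 ≈ 16.810)
L(s, Q) = 1681/100
(43 + 35*(-1))/L(-47 - 1*(-41), -45) = (43 + 35*(-1))/(1681/100) = (43 - 35)*(100/1681) = 8*(100/1681) = 800/1681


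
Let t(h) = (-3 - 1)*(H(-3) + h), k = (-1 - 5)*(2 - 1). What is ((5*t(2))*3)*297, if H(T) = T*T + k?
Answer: -89100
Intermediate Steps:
k = -6 (k = -6*1 = -6)
H(T) = -6 + T² (H(T) = T*T - 6 = T² - 6 = -6 + T²)
t(h) = -12 - 4*h (t(h) = (-3 - 1)*((-6 + (-3)²) + h) = -4*((-6 + 9) + h) = -4*(3 + h) = -12 - 4*h)
((5*t(2))*3)*297 = ((5*(-12 - 4*2))*3)*297 = ((5*(-12 - 8))*3)*297 = ((5*(-20))*3)*297 = -100*3*297 = -300*297 = -89100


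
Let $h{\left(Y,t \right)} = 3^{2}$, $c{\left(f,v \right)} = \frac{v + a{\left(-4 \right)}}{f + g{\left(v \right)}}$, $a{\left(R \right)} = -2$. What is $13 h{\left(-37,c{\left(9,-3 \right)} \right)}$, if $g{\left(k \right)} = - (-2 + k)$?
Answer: $117$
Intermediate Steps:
$g{\left(k \right)} = 2 - k$
$c{\left(f,v \right)} = \frac{-2 + v}{2 + f - v}$ ($c{\left(f,v \right)} = \frac{v - 2}{f - \left(-2 + v\right)} = \frac{-2 + v}{2 + f - v}$)
$h{\left(Y,t \right)} = 9$
$13 h{\left(-37,c{\left(9,-3 \right)} \right)} = 13 \cdot 9 = 117$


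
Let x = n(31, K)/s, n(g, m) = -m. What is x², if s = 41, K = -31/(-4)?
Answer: 961/26896 ≈ 0.035730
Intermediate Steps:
K = 31/4 (K = -31*(-¼) = 31/4 ≈ 7.7500)
n(g, m) = -m
x = -31/164 (x = -1*31/4/41 = -31/4*1/41 = -31/164 ≈ -0.18902)
x² = (-31/164)² = 961/26896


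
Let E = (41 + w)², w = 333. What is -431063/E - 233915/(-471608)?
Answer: -42643416191/16491660152 ≈ -2.5858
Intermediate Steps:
E = 139876 (E = (41 + 333)² = 374² = 139876)
-431063/E - 233915/(-471608) = -431063/139876 - 233915/(-471608) = -431063*1/139876 - 233915*(-1/471608) = -431063/139876 + 233915/471608 = -42643416191/16491660152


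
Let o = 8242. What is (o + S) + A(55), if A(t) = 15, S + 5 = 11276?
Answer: 19528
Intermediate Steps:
S = 11271 (S = -5 + 11276 = 11271)
(o + S) + A(55) = (8242 + 11271) + 15 = 19513 + 15 = 19528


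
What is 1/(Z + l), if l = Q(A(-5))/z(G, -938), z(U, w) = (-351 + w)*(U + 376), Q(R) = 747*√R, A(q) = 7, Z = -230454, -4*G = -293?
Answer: -1090368219871109/251279717742176498374 + 64085213*√7/2638437036292853232927 ≈ -4.3393e-6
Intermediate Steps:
G = 293/4 (G = -¼*(-293) = 293/4 ≈ 73.250)
z(U, w) = (-351 + w)*(376 + U)
l = -996*√7/772111 (l = (747*√7)/(-131976 - 351*293/4 + 376*(-938) + (293/4)*(-938)) = (747*√7)/(-131976 - 102843/4 - 352688 - 137417/2) = (747*√7)/(-2316333/4) = (747*√7)*(-4/2316333) = -996*√7/772111 ≈ -0.0034129)
1/(Z + l) = 1/(-230454 - 996*√7/772111)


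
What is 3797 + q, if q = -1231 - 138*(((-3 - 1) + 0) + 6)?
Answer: 2290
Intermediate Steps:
q = -1507 (q = -1231 - 138*((-4 + 0) + 6) = -1231 - 138*(-4 + 6) = -1231 - 138*2 = -1231 - 1*276 = -1231 - 276 = -1507)
3797 + q = 3797 - 1507 = 2290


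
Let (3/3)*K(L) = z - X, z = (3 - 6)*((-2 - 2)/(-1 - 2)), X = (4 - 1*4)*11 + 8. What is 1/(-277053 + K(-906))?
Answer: -1/277065 ≈ -3.6093e-6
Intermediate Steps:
X = 8 (X = (4 - 4)*11 + 8 = 0*11 + 8 = 0 + 8 = 8)
z = -4 (z = -(-12)/(-3) = -(-12)*(-1)/3 = -3*4/3 = -4)
K(L) = -12 (K(L) = -4 - 1*8 = -4 - 8 = -12)
1/(-277053 + K(-906)) = 1/(-277053 - 12) = 1/(-277065) = -1/277065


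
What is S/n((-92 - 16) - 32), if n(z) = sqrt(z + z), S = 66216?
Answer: -16554*I*sqrt(70)/35 ≈ -3957.2*I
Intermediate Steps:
n(z) = sqrt(2)*sqrt(z) (n(z) = sqrt(2*z) = sqrt(2)*sqrt(z))
S/n((-92 - 16) - 32) = 66216/((sqrt(2)*sqrt((-92 - 16) - 32))) = 66216/((sqrt(2)*sqrt(-108 - 32))) = 66216/((sqrt(2)*sqrt(-140))) = 66216/((sqrt(2)*(2*I*sqrt(35)))) = 66216/((2*I*sqrt(70))) = 66216*(-I*sqrt(70)/140) = -16554*I*sqrt(70)/35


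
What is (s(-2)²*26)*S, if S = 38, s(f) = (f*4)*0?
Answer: 0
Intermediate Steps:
s(f) = 0 (s(f) = (4*f)*0 = 0)
(s(-2)²*26)*S = (0²*26)*38 = (0*26)*38 = 0*38 = 0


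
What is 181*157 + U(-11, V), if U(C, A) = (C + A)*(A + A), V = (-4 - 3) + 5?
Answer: 28469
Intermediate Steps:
V = -2 (V = -7 + 5 = -2)
U(C, A) = 2*A*(A + C) (U(C, A) = (A + C)*(2*A) = 2*A*(A + C))
181*157 + U(-11, V) = 181*157 + 2*(-2)*(-2 - 11) = 28417 + 2*(-2)*(-13) = 28417 + 52 = 28469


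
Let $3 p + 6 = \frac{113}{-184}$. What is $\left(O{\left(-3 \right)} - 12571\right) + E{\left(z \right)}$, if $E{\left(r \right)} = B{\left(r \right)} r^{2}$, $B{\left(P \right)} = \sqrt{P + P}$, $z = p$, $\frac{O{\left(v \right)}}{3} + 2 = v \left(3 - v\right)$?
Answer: $-12631 + \frac{1481089 i \sqrt{83973}}{42049152} \approx -12631.0 + 10.207 i$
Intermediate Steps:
$p = - \frac{1217}{552}$ ($p = -2 + \frac{113 \frac{1}{-184}}{3} = -2 + \frac{113 \left(- \frac{1}{184}\right)}{3} = -2 + \frac{1}{3} \left(- \frac{113}{184}\right) = -2 - \frac{113}{552} = - \frac{1217}{552} \approx -2.2047$)
$O{\left(v \right)} = -6 + 3 v \left(3 - v\right)$
$z = - \frac{1217}{552} \approx -2.2047$
$B{\left(P \right)} = \sqrt{2} \sqrt{P}$ ($B{\left(P \right)} = \sqrt{2 P} = \sqrt{2} \sqrt{P}$)
$E{\left(r \right)} = \sqrt{2} r^{\frac{5}{2}}$ ($E{\left(r \right)} = \sqrt{2} \sqrt{r} r^{2} = \sqrt{2} r^{\frac{5}{2}}$)
$\left(O{\left(-3 \right)} - 12571\right) + E{\left(z \right)} = \left(\left(-6 - 3 \left(-3\right)^{2} + 9 \left(-3\right)\right) - 12571\right) + \sqrt{2} \left(- \frac{1217}{552}\right)^{\frac{5}{2}} = \left(\left(-6 - 27 - 27\right) - 12571\right) + \sqrt{2} \frac{1481089 i \sqrt{167946}}{84098304} = \left(\left(-6 - 27 - 27\right) - 12571\right) + \frac{1481089 i \sqrt{83973}}{42049152} = \left(-60 - 12571\right) + \frac{1481089 i \sqrt{83973}}{42049152} = -12631 + \frac{1481089 i \sqrt{83973}}{42049152}$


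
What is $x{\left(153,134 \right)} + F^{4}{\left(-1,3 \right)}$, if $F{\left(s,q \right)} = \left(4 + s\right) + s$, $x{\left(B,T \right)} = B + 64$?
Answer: $233$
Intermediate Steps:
$x{\left(B,T \right)} = 64 + B$
$F{\left(s,q \right)} = 4 + 2 s$
$x{\left(153,134 \right)} + F^{4}{\left(-1,3 \right)} = \left(64 + 153\right) + \left(4 + 2 \left(-1\right)\right)^{4} = 217 + \left(4 - 2\right)^{4} = 217 + 2^{4} = 217 + 16 = 233$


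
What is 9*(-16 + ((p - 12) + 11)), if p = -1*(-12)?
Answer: -45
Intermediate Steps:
p = 12
9*(-16 + ((p - 12) + 11)) = 9*(-16 + ((12 - 12) + 11)) = 9*(-16 + (0 + 11)) = 9*(-16 + 11) = 9*(-5) = -45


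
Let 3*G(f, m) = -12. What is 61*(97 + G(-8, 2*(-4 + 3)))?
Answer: 5673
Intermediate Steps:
G(f, m) = -4 (G(f, m) = (⅓)*(-12) = -4)
61*(97 + G(-8, 2*(-4 + 3))) = 61*(97 - 4) = 61*93 = 5673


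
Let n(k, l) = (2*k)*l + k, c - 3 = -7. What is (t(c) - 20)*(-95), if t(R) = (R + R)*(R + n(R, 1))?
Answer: -10260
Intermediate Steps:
c = -4 (c = 3 - 7 = -4)
n(k, l) = k + 2*k*l (n(k, l) = 2*k*l + k = k + 2*k*l)
t(R) = 8*R**2 (t(R) = (R + R)*(R + R*(1 + 2*1)) = (2*R)*(R + R*(1 + 2)) = (2*R)*(R + R*3) = (2*R)*(R + 3*R) = (2*R)*(4*R) = 8*R**2)
(t(c) - 20)*(-95) = (8*(-4)**2 - 20)*(-95) = (8*16 - 20)*(-95) = (128 - 20)*(-95) = 108*(-95) = -10260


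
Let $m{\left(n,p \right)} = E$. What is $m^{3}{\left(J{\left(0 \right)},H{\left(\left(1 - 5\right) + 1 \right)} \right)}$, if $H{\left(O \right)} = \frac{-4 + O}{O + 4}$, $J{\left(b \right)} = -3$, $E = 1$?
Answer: $1$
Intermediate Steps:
$H{\left(O \right)} = \frac{-4 + O}{4 + O}$
$m{\left(n,p \right)} = 1$
$m^{3}{\left(J{\left(0 \right)},H{\left(\left(1 - 5\right) + 1 \right)} \right)} = 1^{3} = 1$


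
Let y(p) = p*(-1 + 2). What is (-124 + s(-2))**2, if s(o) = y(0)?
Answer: 15376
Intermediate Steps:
y(p) = p (y(p) = p*1 = p)
s(o) = 0
(-124 + s(-2))**2 = (-124 + 0)**2 = (-124)**2 = 15376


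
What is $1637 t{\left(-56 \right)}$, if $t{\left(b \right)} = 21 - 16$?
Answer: $8185$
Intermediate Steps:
$t{\left(b \right)} = 5$ ($t{\left(b \right)} = 21 - 16 = 5$)
$1637 t{\left(-56 \right)} = 1637 \cdot 5 = 8185$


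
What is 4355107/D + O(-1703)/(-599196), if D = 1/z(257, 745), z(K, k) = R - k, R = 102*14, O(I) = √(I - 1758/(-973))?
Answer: 2974538081 - I*√1610568953/583017708 ≈ 2.9745e+9 - 6.8835e-5*I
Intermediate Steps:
O(I) = √(1758/973 + I) (O(I) = √(I - 1758*(-1/973)) = √(I + 1758/973) = √(1758/973 + I))
R = 1428
z(K, k) = 1428 - k
D = 1/683 (D = 1/(1428 - 1*745) = 1/(1428 - 745) = 1/683 ≈ 0.0014641)
4355107/D + O(-1703)/(-599196) = 4355107/(1/683) + (√(1710534 + 946729*(-1703))/973)/(-599196) = 4355107*683 + (√(1710534 - 1612279487)/973)*(-1/599196) = 2974538081 + (√(-1610568953)/973)*(-1/599196) = 2974538081 + ((I*√1610568953)/973)*(-1/599196) = 2974538081 + (I*√1610568953/973)*(-1/599196) = 2974538081 - I*√1610568953/583017708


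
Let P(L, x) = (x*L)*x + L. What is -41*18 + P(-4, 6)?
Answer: -886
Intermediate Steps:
P(L, x) = L + L*x² (P(L, x) = (L*x)*x + L = L*x² + L = L + L*x²)
-41*18 + P(-4, 6) = -41*18 - 4*(1 + 6²) = -738 - 4*(1 + 36) = -738 - 4*37 = -738 - 148 = -886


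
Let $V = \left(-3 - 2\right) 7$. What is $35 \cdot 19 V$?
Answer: $-23275$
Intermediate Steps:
$V = -35$ ($V = \left(-5\right) 7 = -35$)
$35 \cdot 19 V = 35 \cdot 19 \left(-35\right) = 665 \left(-35\right) = -23275$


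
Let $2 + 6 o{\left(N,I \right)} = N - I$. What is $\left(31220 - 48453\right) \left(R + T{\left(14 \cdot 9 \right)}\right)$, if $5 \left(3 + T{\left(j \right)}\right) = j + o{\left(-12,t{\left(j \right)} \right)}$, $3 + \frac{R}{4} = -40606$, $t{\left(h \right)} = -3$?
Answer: $\frac{16793300005}{6} \approx 2.7989 \cdot 10^{9}$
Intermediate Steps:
$R = -162436$ ($R = -12 + 4 \left(-40606\right) = -12 - 162424 = -162436$)
$o{\left(N,I \right)} = - \frac{1}{3} - \frac{I}{6} + \frac{N}{6}$ ($o{\left(N,I \right)} = - \frac{1}{3} + \frac{N - I}{6} = - \frac{1}{3} - \left(- \frac{N}{6} + \frac{I}{6}\right) = - \frac{1}{3} - \frac{I}{6} + \frac{N}{6}$)
$T{\left(j \right)} = - \frac{101}{30} + \frac{j}{5}$ ($T{\left(j \right)} = -3 + \frac{j - \frac{11}{6}}{5} = -3 + \frac{- \frac{11}{6} + j}{5} = -3 + \left(- \frac{11}{30} + \frac{j}{5}\right) = - \frac{101}{30} + \frac{j}{5}$)
$\left(31220 - 48453\right) \left(R + T{\left(14 \cdot 9 \right)}\right) = \left(31220 - 48453\right) \left(-162436 - \left(\frac{101}{30} - \frac{14 \cdot 9}{5}\right)\right) = - 17233 \left(-162436 + \left(- \frac{101}{30} + \frac{1}{5} \cdot 126\right)\right) = - 17233 \left(-162436 + \left(- \frac{101}{30} + \frac{126}{5}\right)\right) = - 17233 \left(-162436 + \frac{131}{6}\right) = \left(-17233\right) \left(- \frac{974485}{6}\right) = \frac{16793300005}{6}$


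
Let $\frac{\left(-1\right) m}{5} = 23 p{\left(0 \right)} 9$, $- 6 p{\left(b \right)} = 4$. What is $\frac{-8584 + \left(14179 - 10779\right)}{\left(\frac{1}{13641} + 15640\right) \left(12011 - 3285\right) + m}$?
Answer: $- \frac{8839368}{232707498157} \approx -3.7985 \cdot 10^{-5}$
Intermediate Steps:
$p{\left(b \right)} = - \frac{2}{3}$ ($p{\left(b \right)} = \left(- \frac{1}{6}\right) 4 = - \frac{2}{3}$)
$m = 690$ ($m = - 5 \cdot 23 \left(- \frac{2}{3}\right) 9 = - 5 \left(\left(- \frac{46}{3}\right) 9\right) = \left(-5\right) \left(-138\right) = 690$)
$\frac{-8584 + \left(14179 - 10779\right)}{\left(\frac{1}{13641} + 15640\right) \left(12011 - 3285\right) + m} = \frac{-8584 + \left(14179 - 10779\right)}{\left(\frac{1}{13641} + 15640\right) \left(12011 - 3285\right) + 690} = \frac{-8584 + \left(14179 - 10779\right)}{\left(\frac{1}{13641} + 15640\right) 8726 + 690} = \frac{-8584 + 3400}{\frac{213345241}{13641} \cdot 8726 + 690} = - \frac{5184}{\frac{1861650572966}{13641} + 690} = - \frac{5184}{\frac{1861659985256}{13641}} = \left(-5184\right) \frac{13641}{1861659985256} = - \frac{8839368}{232707498157}$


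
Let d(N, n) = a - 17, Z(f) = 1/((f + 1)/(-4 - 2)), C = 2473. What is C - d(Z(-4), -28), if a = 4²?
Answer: 2474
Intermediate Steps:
a = 16
Z(f) = 1/(-⅙ - f/6) (Z(f) = 1/((1 + f)/(-6)) = 1/((1 + f)*(-⅙)) = 1/(-⅙ - f/6))
d(N, n) = -1 (d(N, n) = 16 - 17 = -1)
C - d(Z(-4), -28) = 2473 - 1*(-1) = 2473 + 1 = 2474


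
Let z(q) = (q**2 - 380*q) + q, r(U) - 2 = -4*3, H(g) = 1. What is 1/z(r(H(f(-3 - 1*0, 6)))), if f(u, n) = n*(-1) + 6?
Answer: 1/3890 ≈ 0.00025707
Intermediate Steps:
f(u, n) = 6 - n (f(u, n) = -n + 6 = 6 - n)
r(U) = -10 (r(U) = 2 - 4*3 = 2 - 12 = -10)
z(q) = q**2 - 379*q
1/z(r(H(f(-3 - 1*0, 6)))) = 1/(-10*(-379 - 10)) = 1/(-10*(-389)) = 1/3890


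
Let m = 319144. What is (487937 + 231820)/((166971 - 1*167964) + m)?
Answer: 719757/318151 ≈ 2.2623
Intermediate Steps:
(487937 + 231820)/((166971 - 1*167964) + m) = (487937 + 231820)/((166971 - 1*167964) + 319144) = 719757/((166971 - 167964) + 319144) = 719757/(-993 + 319144) = 719757/318151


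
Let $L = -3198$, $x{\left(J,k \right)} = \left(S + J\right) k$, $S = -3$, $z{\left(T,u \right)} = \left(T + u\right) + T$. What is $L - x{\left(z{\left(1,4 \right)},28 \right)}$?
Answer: $-3282$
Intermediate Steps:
$z{\left(T,u \right)} = u + 2 T$
$x{\left(J,k \right)} = k \left(-3 + J\right)$ ($x{\left(J,k \right)} = \left(-3 + J\right) k = k \left(-3 + J\right)$)
$L - x{\left(z{\left(1,4 \right)},28 \right)} = -3198 - 28 \left(-3 + \left(4 + 2 \cdot 1\right)\right) = -3198 - 28 \left(-3 + \left(4 + 2\right)\right) = -3198 - 28 \left(-3 + 6\right) = -3198 - 28 \cdot 3 = -3198 - 84 = -3282$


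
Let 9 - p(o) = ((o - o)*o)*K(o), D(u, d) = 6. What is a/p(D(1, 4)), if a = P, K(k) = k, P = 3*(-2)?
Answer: -⅔ ≈ -0.66667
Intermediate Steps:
P = -6
a = -6
p(o) = 9 (p(o) = 9 - (o - o)*o*o = 9 - 0*o*o = 9 - 0*o = 9 - 1*0 = 9 + 0 = 9)
a/p(D(1, 4)) = -6/9 = -6*⅑ = -⅔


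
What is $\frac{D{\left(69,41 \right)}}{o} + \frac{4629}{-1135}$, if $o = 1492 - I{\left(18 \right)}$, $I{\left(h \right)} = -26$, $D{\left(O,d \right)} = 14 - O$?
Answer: $- \frac{644477}{156630} \approx -4.1146$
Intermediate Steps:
$o = 1518$ ($o = 1492 - -26 = 1492 + 26 = 1518$)
$\frac{D{\left(69,41 \right)}}{o} + \frac{4629}{-1135} = \frac{14 - 69}{1518} + \frac{4629}{-1135} = \left(14 - 69\right) \frac{1}{1518} + 4629 \left(- \frac{1}{1135}\right) = \left(-55\right) \frac{1}{1518} - \frac{4629}{1135} = - \frac{5}{138} - \frac{4629}{1135} = - \frac{644477}{156630}$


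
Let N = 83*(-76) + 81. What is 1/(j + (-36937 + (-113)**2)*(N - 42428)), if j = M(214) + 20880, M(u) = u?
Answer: 1/1175915134 ≈ 8.5040e-10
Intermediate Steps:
N = -6227 (N = -6308 + 81 = -6227)
j = 21094 (j = 214 + 20880 = 21094)
1/(j + (-36937 + (-113)**2)*(N - 42428)) = 1/(21094 + (-36937 + (-113)**2)*(-6227 - 42428)) = 1/(21094 + (-36937 + 12769)*(-48655)) = 1/(21094 - 24168*(-48655)) = 1/(21094 + 1175894040) = 1/1175915134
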